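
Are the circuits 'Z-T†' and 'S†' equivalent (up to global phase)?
No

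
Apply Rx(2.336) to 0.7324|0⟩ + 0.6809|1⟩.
(0.2871 - 0.6264i)|0⟩ + (0.2669 - 0.6738i)|1⟩

Rx(2.336) = [[cos(θ/2), −i·sin(θ/2)], [−i·sin(θ/2), cos(θ/2)]]; θ = 2.336, cos(θ/2) ≈ 0.391992, sin(θ/2) ≈ 0.919968.
With a = amp(|0⟩) = 0.7324 and b = amp(|1⟩) = 0.6809:
new amp(|0⟩) = (0.391992)·a + (-0.919968i)·b = (0.2871 - 0.6264i)
new amp(|1⟩) = (-0.919968i)·a + (0.391992)·b = (0.2669 - 0.6738i)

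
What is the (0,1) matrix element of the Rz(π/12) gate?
0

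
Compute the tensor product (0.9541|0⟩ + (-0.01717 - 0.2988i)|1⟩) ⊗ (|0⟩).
0.9541|00⟩ + (-0.01717 - 0.2988i)|10⟩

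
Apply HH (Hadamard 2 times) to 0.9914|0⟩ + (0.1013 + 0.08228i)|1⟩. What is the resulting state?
0.9914|0⟩ + (0.1013 + 0.08228i)|1⟩

H² = I, so an even number of Hadamards cancels: H^2 = I and the state is unchanged.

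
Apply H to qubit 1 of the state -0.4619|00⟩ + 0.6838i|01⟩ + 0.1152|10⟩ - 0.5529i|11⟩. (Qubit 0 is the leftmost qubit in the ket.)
(-0.3266 + 0.4835i)|00⟩ + (-0.3266 - 0.4835i)|01⟩ + (0.08146 - 0.391i)|10⟩ + (0.08146 + 0.391i)|11⟩

H on qubit 1 mixes each pair of kets that differ only in qubit 1: amplitudes (a, b) of (|…0…⟩, |…1…⟩) become ((a + b)/√2, (a − b)/√2). Kets absent from the input have amplitude 0.
(|00⟩, |01⟩): (a, b) = (-0.4619, 0.6838i) → ((-0.3266 + 0.4835i), (-0.3266 - 0.4835i))
(|10⟩, |11⟩): (a, b) = (0.1152, -0.5529i) → ((0.08146 - 0.391i), (0.08146 + 0.391i))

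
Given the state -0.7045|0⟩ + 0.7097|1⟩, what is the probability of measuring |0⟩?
0.4963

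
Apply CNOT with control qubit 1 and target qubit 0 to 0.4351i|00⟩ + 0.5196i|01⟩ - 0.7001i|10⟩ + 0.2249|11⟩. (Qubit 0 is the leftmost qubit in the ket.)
0.4351i|00⟩ + 0.2249|01⟩ - 0.7001i|10⟩ + 0.5196i|11⟩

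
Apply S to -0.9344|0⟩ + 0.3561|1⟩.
-0.9344|0⟩ + 0.3561i|1⟩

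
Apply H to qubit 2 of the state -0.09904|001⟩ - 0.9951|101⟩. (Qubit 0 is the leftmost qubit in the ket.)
-0.07003|000⟩ + 0.07003|001⟩ - 0.7036|100⟩ + 0.7036|101⟩

H on qubit 2 mixes each pair of kets that differ only in qubit 2: amplitudes (a, b) of (|…0…⟩, |…1…⟩) become ((a + b)/√2, (a − b)/√2). Kets absent from the input have amplitude 0.
(|000⟩, |001⟩): (a, b) = (0, -0.09904) → (-0.07003, 0.07003)
(|100⟩, |101⟩): (a, b) = (0, -0.9951) → (-0.7036, 0.7036)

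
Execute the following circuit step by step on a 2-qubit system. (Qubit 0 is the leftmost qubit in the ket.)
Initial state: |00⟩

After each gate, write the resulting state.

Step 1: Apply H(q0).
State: 1/√2|00⟩ + 1/√2|10⟩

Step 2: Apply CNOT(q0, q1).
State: 1/√2|00⟩ + 1/√2|11⟩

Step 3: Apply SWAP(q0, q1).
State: 1/√2|00⟩ + 1/√2|11⟩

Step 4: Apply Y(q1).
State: (1/√2)i|01⟩ - (1/√2)i|10⟩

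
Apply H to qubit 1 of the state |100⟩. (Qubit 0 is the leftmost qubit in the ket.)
1/√2|100⟩ + 1/√2|110⟩

H on qubit 1 mixes each pair of kets that differ only in qubit 1: amplitudes (a, b) of (|…0…⟩, |…1…⟩) become ((a + b)/√2, (a − b)/√2). Kets absent from the input have amplitude 0.
(|100⟩, |110⟩): (a, b) = (1, 0) → (1/√2, 1/√2)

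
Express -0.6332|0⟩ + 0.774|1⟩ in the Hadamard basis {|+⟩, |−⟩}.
0.09956|+⟩ - 0.995|−⟩

With |ψ⟩ = α|0⟩ + β|1⟩, the Hadamard-basis coefficients are ⟨+|ψ⟩ = (α + β)/√2 and ⟨−|ψ⟩ = (α − β)/√2.
Here α = -0.6332, β = 0.774: (α + β)/√2 = 0.09956, (α − β)/√2 = -0.995.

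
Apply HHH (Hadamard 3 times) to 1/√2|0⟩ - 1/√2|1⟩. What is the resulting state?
|1⟩

H² = I, so H^3 = H: a single Hadamard. With (a, b) = (1/√2, -1/√2), H gives ((a + b)/√2, (a − b)/√2) = (0, 1).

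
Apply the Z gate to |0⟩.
|0⟩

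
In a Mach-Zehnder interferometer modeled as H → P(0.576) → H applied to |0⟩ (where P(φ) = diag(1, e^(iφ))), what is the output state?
(0.9193 + 0.2723i)|0⟩ + (0.08068 - 0.2723i)|1⟩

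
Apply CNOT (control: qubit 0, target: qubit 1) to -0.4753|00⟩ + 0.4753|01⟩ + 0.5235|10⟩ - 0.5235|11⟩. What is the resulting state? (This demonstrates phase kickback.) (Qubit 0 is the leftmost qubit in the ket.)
-0.4753|00⟩ + 0.4753|01⟩ - 0.5235|10⟩ + 0.5235|11⟩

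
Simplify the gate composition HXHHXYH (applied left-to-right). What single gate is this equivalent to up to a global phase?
Y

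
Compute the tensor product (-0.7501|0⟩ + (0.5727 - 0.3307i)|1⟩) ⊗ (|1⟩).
-0.7501|01⟩ + (0.5727 - 0.3307i)|11⟩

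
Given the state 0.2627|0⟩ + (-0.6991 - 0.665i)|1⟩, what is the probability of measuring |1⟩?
0.931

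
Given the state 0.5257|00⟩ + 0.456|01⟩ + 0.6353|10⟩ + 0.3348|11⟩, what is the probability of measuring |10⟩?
0.4036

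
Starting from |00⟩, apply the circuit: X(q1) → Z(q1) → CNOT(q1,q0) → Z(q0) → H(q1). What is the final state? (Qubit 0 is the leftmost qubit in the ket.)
1/√2|10⟩ - 1/√2|11⟩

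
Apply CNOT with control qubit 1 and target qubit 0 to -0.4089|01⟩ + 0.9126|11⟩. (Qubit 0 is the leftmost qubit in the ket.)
0.9126|01⟩ - 0.4089|11⟩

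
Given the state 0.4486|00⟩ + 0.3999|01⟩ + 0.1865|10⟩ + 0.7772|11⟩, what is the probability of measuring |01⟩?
0.1599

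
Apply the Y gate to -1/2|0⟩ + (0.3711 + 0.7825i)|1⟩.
(0.7825 - 0.3711i)|0⟩ - (1/2)i|1⟩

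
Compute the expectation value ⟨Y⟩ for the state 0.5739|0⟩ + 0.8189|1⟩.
0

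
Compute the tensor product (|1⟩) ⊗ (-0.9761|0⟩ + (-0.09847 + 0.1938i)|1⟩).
-0.9761|10⟩ + (-0.09847 + 0.1938i)|11⟩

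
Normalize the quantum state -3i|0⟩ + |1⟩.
-0.9487i|0⟩ + 0.3162|1⟩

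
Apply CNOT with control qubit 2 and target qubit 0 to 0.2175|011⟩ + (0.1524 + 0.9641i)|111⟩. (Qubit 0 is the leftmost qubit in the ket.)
(0.1524 + 0.9641i)|011⟩ + 0.2175|111⟩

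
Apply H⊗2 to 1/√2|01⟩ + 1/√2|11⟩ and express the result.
1/√2|00⟩ - 1/√2|01⟩

H⊗2 gives amp(|y⟩) = (1/2) Σ_x (−1)^(x·y) amp(|x⟩), where x·y is the number of positions in which both x and y have a 1.
|00⟩: (1/√2 + 1/√2)/2 = 1/√2
|01⟩: (-1/√2 - 1/√2)/2 = -1/√2
|10⟩: (1/√2 - 1/√2)/2 = 0
|11⟩: (-1/√2 + 1/√2)/2 = 0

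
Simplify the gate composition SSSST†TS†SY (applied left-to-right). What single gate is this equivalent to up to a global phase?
Y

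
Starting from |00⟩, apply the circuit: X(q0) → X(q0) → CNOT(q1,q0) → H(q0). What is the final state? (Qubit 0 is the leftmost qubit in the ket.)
1/√2|00⟩ + 1/√2|10⟩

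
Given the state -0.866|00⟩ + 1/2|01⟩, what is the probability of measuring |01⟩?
1/4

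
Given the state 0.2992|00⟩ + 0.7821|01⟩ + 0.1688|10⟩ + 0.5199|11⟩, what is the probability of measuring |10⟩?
0.02849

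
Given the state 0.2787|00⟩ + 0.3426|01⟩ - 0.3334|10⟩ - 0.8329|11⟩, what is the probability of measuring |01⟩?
0.1174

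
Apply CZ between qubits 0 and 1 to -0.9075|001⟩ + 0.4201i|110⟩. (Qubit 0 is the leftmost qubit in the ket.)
-0.9075|001⟩ - 0.4201i|110⟩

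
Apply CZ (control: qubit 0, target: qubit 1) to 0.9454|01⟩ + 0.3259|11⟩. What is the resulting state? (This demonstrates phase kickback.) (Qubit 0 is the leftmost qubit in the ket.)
0.9454|01⟩ - 0.3259|11⟩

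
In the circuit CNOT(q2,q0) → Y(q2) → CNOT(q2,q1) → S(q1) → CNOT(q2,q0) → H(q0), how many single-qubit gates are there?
3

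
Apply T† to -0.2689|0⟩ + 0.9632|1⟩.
-0.2689|0⟩ + (0.6811 - 0.6811i)|1⟩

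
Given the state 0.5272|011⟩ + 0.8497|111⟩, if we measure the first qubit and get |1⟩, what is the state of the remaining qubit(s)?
|11⟩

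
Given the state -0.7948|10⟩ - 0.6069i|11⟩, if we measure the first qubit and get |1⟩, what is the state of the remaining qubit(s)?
-0.7948|0⟩ - 0.6069i|1⟩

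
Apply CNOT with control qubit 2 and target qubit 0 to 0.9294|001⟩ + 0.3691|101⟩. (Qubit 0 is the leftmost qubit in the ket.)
0.3691|001⟩ + 0.9294|101⟩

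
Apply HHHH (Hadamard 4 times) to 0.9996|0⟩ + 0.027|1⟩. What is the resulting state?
0.9996|0⟩ + 0.027|1⟩

H² = I, so an even number of Hadamards cancels: H^4 = I and the state is unchanged.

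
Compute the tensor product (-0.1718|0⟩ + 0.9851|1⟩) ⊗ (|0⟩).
-0.1718|00⟩ + 0.9851|10⟩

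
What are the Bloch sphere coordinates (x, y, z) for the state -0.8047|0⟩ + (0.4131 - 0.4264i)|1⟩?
(-0.6648, 0.6862, 0.2951)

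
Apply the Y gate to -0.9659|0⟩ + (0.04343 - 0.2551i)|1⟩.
(-0.2551 - 0.04343i)|0⟩ - 0.9659i|1⟩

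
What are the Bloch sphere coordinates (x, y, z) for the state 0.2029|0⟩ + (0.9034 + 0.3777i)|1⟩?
(0.3666, 0.1533, -0.9176)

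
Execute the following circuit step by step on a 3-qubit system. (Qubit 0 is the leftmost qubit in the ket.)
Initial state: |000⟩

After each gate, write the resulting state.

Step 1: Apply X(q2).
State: |001⟩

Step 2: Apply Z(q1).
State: |001⟩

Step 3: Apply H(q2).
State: 1/√2|000⟩ - 1/√2|001⟩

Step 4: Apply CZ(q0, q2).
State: 1/√2|000⟩ - 1/√2|001⟩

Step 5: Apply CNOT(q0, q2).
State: 1/√2|000⟩ - 1/√2|001⟩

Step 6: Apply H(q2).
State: |001⟩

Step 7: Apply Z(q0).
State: |001⟩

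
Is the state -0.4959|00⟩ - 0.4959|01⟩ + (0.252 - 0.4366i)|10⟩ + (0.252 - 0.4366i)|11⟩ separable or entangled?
Separable

Writing the state as a|00⟩ + b|01⟩ + c|10⟩ + d|11⟩, it is a product state iff ad − bc = 0.
Here (a, b, c, d) = (-0.4959, -0.4959, (0.252 - 0.4366i), (0.252 - 0.4366i)): ad − bc = (-0.4959)(0.252 - 0.4366i) − (-0.4959)(0.252 - 0.4366i) = 0, so the state is separable.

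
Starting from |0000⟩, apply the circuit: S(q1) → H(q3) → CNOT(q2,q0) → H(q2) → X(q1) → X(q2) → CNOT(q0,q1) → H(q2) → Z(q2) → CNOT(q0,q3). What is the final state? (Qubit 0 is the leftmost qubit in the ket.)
1/√2|0100⟩ + 1/√2|0101⟩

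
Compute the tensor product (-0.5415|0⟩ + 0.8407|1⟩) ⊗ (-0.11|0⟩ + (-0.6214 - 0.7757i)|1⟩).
0.05957|00⟩ + (0.3365 + 0.42i)|01⟩ - 0.09248|10⟩ + (-0.5224 - 0.6521i)|11⟩

amp(|b₁b₂…⟩) = product of the factor amplitudes for bits b₁, b₂, …; only kets whose every factor amplitude is nonzero survive.
|00⟩: (-0.5415)(-0.11) = 0.05957
|01⟩: (-0.5415)(-0.6214 - 0.7757i) = (0.3365 + 0.42i)
|10⟩: (0.8407)(-0.11) = -0.09248
|11⟩: (0.8407)(-0.6214 - 0.7757i) = (-0.5224 - 0.6521i)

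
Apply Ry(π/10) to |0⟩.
0.9877|0⟩ + 0.1564|1⟩

Ry(π/10) = [[cos(θ/2), −sin(θ/2)], [sin(θ/2), cos(θ/2)]]; θ = π/10, cos(θ/2) ≈ 0.987688, sin(θ/2) ≈ 0.156434.
With a = amp(|0⟩) = 1 and b = amp(|1⟩) = 0:
new amp(|0⟩) = (0.987688)·a + (-0.156434)·b = 0.9877
new amp(|1⟩) = (0.156434)·a + (0.987688)·b = 0.1564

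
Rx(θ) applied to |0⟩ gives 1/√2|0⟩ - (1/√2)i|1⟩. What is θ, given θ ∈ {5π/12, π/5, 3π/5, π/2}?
π/2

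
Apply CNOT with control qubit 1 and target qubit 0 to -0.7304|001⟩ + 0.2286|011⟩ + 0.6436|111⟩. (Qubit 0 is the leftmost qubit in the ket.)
-0.7304|001⟩ + 0.6436|011⟩ + 0.2286|111⟩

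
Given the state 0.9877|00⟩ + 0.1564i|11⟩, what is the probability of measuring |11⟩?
0.02446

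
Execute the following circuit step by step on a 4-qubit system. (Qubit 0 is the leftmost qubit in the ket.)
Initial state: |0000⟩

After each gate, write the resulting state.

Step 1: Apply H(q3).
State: 1/√2|0000⟩ + 1/√2|0001⟩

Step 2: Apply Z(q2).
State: 1/√2|0000⟩ + 1/√2|0001⟩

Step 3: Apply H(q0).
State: 1/2|0000⟩ + 1/2|0001⟩ + 1/2|1000⟩ + 1/2|1001⟩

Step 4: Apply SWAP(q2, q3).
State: 1/2|0000⟩ + 1/2|0010⟩ + 1/2|1000⟩ + 1/2|1010⟩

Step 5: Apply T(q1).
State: 1/2|0000⟩ + 1/2|0010⟩ + 1/2|1000⟩ + 1/2|1010⟩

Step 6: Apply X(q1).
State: 1/2|0100⟩ + 1/2|0110⟩ + 1/2|1100⟩ + 1/2|1110⟩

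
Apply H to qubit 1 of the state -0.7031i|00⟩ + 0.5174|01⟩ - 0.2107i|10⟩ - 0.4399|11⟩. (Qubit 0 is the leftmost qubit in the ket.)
(0.3659 - 0.4972i)|00⟩ + (-0.3659 - 0.4972i)|01⟩ + (-0.3111 - 0.149i)|10⟩ + (0.3111 - 0.149i)|11⟩

H on qubit 1 mixes each pair of kets that differ only in qubit 1: amplitudes (a, b) of (|…0…⟩, |…1…⟩) become ((a + b)/√2, (a − b)/√2). Kets absent from the input have amplitude 0.
(|00⟩, |01⟩): (a, b) = (-0.7031i, 0.5174) → ((0.3659 - 0.4972i), (-0.3659 - 0.4972i))
(|10⟩, |11⟩): (a, b) = (-0.2107i, -0.4399) → ((-0.3111 - 0.149i), (0.3111 - 0.149i))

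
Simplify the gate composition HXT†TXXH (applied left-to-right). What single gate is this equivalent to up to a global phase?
Z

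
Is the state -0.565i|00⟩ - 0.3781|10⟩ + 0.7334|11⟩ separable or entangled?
Entangled

Writing the state as a|00⟩ + b|01⟩ + c|10⟩ + d|11⟩, it is a product state iff ad − bc = 0.
Here (a, b, c, d) = (-0.565i, 0, -0.3781, 0.7334): ad − bc = (-0.565i)(0.7334) − (0)(-0.3781) = -0.4144i ≠ 0, so the state is entangled.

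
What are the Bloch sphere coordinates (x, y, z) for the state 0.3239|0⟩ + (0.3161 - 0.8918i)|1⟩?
(0.2048, -0.5777, -0.7903)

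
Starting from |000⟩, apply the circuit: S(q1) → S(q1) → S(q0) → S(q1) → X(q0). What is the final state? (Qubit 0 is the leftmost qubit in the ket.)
|100⟩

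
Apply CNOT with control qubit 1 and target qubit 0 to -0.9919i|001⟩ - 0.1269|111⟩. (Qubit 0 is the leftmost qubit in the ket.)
-0.9919i|001⟩ - 0.1269|011⟩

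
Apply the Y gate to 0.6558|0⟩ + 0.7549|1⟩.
-0.7549i|0⟩ + 0.6558i|1⟩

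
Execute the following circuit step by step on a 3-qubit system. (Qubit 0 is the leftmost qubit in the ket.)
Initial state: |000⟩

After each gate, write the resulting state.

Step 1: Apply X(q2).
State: |001⟩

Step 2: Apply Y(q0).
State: i|101⟩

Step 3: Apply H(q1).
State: (1/√2)i|101⟩ + (1/√2)i|111⟩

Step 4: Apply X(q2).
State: (1/√2)i|100⟩ + (1/√2)i|110⟩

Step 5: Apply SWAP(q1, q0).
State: (1/√2)i|010⟩ + (1/√2)i|110⟩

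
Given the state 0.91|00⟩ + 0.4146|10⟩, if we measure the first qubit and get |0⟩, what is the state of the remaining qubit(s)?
|0⟩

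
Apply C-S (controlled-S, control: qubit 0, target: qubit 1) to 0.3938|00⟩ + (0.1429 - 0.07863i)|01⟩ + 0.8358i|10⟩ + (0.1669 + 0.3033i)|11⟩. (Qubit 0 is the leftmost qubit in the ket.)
0.3938|00⟩ + (0.1429 - 0.07863i)|01⟩ + 0.8358i|10⟩ + (-0.3033 + 0.1669i)|11⟩

C-S leaves the control-|0⟩ kets |00⟩, |01⟩ unchanged and applies S to qubit 1 on the control-|1⟩ pair (|10⟩, |11⟩).
S = [[1, 0], [0, i]].
With a = amp(|10⟩) = 0.8358i and b = amp(|11⟩) = (0.1669 + 0.3033i):
new amp(|10⟩) = (1)·a = 0.8358i
new amp(|11⟩) = (i)·b = (-0.3033 + 0.1669i)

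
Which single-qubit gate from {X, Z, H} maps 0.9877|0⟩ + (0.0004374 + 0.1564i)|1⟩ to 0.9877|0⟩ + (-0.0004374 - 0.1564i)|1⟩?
Z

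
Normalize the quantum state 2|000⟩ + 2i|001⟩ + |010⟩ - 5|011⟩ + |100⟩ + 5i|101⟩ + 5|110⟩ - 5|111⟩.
0.1907|000⟩ + 0.1907i|001⟩ + 0.09535|010⟩ - 0.4767|011⟩ + 0.09535|100⟩ + 0.4767i|101⟩ + 0.4767|110⟩ - 0.4767|111⟩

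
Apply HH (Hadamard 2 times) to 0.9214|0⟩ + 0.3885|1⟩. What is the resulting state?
0.9214|0⟩ + 0.3885|1⟩

H² = I, so an even number of Hadamards cancels: H^2 = I and the state is unchanged.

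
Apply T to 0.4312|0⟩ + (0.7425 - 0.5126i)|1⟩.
0.4312|0⟩ + (0.8875 + 0.1626i)|1⟩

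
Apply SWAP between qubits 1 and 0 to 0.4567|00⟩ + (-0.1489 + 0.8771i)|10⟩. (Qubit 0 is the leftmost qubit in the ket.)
0.4567|00⟩ + (-0.1489 + 0.8771i)|01⟩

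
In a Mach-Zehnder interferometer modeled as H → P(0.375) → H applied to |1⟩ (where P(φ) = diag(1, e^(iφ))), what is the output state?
(0.03475 - 0.1831i)|0⟩ + (0.9653 + 0.1831i)|1⟩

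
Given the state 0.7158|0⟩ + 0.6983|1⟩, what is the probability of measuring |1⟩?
0.4876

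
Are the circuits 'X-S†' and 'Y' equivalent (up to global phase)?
No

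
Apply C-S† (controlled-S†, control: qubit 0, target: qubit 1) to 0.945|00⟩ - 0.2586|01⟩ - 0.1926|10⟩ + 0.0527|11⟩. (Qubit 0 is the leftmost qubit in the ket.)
0.945|00⟩ - 0.2586|01⟩ - 0.1926|10⟩ - 0.0527i|11⟩

C-S† leaves the control-|0⟩ kets |00⟩, |01⟩ unchanged and applies S† to qubit 1 on the control-|1⟩ pair (|10⟩, |11⟩).
S† = [[1, 0], [0, -i]].
With a = amp(|10⟩) = -0.1926 and b = amp(|11⟩) = 0.0527:
new amp(|10⟩) = (1)·a = -0.1926
new amp(|11⟩) = (-i)·b = -0.0527i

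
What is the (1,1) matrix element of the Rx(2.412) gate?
0.3568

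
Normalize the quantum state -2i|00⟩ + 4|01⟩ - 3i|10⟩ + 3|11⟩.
-0.3244i|00⟩ + 0.6489|01⟩ - 0.4867i|10⟩ + 0.4867|11⟩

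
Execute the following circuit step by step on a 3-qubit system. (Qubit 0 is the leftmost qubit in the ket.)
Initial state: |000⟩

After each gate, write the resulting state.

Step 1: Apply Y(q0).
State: i|100⟩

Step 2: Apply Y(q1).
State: -|110⟩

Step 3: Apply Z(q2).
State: -|110⟩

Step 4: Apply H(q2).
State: -1/√2|110⟩ - 1/√2|111⟩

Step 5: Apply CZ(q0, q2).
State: -1/√2|110⟩ + 1/√2|111⟩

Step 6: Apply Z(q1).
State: 1/√2|110⟩ - 1/√2|111⟩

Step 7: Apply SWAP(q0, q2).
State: 1/√2|011⟩ - 1/√2|111⟩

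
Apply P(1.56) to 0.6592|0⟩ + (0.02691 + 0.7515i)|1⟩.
0.6592|0⟩ + (-0.7512 + 0.03502i)|1⟩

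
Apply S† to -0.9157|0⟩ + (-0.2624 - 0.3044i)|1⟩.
-0.9157|0⟩ + (-0.3044 + 0.2624i)|1⟩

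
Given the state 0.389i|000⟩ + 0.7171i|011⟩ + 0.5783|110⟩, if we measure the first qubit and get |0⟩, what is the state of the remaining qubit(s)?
0.4768i|00⟩ + 0.879i|11⟩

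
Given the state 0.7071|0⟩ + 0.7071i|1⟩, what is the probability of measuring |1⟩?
0.5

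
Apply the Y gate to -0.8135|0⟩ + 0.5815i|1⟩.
0.5815|0⟩ - 0.8135i|1⟩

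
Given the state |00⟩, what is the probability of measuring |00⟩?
1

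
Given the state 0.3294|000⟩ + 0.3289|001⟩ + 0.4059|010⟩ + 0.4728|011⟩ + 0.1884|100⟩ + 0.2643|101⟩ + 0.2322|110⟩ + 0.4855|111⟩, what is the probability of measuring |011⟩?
0.2235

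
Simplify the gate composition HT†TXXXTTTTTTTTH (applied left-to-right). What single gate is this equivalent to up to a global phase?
Z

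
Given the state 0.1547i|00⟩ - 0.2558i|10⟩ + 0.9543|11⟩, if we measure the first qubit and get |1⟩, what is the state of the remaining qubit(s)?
-0.2589i|0⟩ + 0.9659|1⟩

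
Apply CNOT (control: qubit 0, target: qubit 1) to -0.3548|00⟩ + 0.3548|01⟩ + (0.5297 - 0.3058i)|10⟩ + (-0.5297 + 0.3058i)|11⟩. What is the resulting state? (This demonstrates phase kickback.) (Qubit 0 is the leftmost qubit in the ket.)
-0.3548|00⟩ + 0.3548|01⟩ + (-0.5297 + 0.3058i)|10⟩ + (0.5297 - 0.3058i)|11⟩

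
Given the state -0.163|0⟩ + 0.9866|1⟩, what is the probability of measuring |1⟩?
0.9734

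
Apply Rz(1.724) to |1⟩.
(0.6509 + 0.7591i)|1⟩

Rz(1.724) = [[e^(−iθ/2), 0], [0, e^(iθ/2)]] with e^(±iθ/2) = cos(θ/2) ± i·sin(θ/2); θ = 1.724, cos(θ/2) ≈ 0.65092, sin(θ/2) ≈ 0.759146.
With a = amp(|0⟩) = 0 and b = amp(|1⟩) = 1:
new amp(|0⟩) = (0.65092 - 0.759146i)·a = 0
new amp(|1⟩) = (0.65092 + 0.759146i)·b = (0.6509 + 0.7591i)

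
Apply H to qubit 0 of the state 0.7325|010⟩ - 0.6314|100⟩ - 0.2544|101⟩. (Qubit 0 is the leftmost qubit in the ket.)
-0.4465|000⟩ - 0.1799|001⟩ + 0.518|010⟩ + 0.4465|100⟩ + 0.1799|101⟩ + 0.518|110⟩

H on qubit 0 mixes each pair of kets that differ only in qubit 0: amplitudes (a, b) of (|…0…⟩, |…1…⟩) become ((a + b)/√2, (a − b)/√2). Kets absent from the input have amplitude 0.
(|000⟩, |100⟩): (a, b) = (0, -0.6314) → (-0.4465, 0.4465)
(|001⟩, |101⟩): (a, b) = (0, -0.2544) → (-0.1799, 0.1799)
(|010⟩, |110⟩): (a, b) = (0.7325, 0) → (0.518, 0.518)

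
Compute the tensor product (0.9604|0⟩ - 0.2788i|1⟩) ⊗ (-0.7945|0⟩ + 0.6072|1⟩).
-0.763|00⟩ + 0.5832|01⟩ + 0.2215i|10⟩ - 0.1693i|11⟩

amp(|b₁b₂…⟩) = product of the factor amplitudes for bits b₁, b₂, …; only kets whose every factor amplitude is nonzero survive.
|00⟩: (0.9604)(-0.7945) = -0.763
|01⟩: (0.9604)(0.6072) = 0.5832
|10⟩: (-0.2788i)(-0.7945) = 0.2215i
|11⟩: (-0.2788i)(0.6072) = -0.1693i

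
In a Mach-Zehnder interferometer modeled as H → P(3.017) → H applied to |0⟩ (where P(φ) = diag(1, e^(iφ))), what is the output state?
(0.003876 + 0.06214i)|0⟩ + (0.9961 - 0.06214i)|1⟩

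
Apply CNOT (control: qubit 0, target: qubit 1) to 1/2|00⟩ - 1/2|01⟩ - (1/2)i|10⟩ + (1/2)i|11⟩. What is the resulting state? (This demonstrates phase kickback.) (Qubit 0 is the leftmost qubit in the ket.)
1/2|00⟩ - 1/2|01⟩ + (1/2)i|10⟩ - (1/2)i|11⟩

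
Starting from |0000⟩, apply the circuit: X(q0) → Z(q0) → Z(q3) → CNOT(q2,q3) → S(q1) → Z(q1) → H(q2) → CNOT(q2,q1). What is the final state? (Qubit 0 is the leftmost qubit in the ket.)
-1/√2|1000⟩ - 1/√2|1110⟩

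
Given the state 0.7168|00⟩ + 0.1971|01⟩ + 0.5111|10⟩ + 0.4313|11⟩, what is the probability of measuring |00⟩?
0.5138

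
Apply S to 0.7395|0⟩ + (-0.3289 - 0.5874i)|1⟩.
0.7395|0⟩ + (0.5874 - 0.3289i)|1⟩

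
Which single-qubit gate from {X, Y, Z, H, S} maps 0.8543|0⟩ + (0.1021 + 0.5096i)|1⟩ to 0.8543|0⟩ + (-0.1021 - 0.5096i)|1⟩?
Z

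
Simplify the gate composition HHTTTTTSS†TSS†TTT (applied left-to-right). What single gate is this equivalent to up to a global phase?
T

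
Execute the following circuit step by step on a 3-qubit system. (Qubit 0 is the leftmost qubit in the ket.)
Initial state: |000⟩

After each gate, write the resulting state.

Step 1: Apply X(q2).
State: |001⟩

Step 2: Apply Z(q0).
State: |001⟩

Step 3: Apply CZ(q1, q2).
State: |001⟩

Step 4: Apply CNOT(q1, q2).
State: |001⟩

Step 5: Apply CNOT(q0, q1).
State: |001⟩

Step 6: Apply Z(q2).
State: -|001⟩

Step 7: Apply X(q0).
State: -|101⟩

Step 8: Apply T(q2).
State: (-1/√2 - (1/√2)i)|101⟩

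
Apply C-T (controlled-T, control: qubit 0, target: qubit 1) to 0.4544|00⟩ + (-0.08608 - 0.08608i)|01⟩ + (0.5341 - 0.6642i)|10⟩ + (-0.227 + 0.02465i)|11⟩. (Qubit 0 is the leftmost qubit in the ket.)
0.4544|00⟩ + (-0.08608 - 0.08608i)|01⟩ + (0.5341 - 0.6642i)|10⟩ + (-0.1779 - 0.1431i)|11⟩

C-T leaves the control-|0⟩ kets |00⟩, |01⟩ unchanged and applies T to qubit 1 on the control-|1⟩ pair (|10⟩, |11⟩).
T = [[1, 0], [0, (1/√2 + (1/√2)i)]].
With a = amp(|10⟩) = (0.5341 - 0.6642i) and b = amp(|11⟩) = (-0.227 + 0.02465i):
new amp(|10⟩) = (1)·a = (0.5341 - 0.6642i)
new amp(|11⟩) = (1/√2 + (1/√2)i)·b = (-0.1779 - 0.1431i)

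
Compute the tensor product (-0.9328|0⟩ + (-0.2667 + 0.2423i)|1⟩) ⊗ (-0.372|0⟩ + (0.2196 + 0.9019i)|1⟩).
0.347|00⟩ + (-0.2048 - 0.8413i)|01⟩ + (0.09921 - 0.09014i)|10⟩ + (-0.2771 - 0.1873i)|11⟩

amp(|b₁b₂…⟩) = product of the factor amplitudes for bits b₁, b₂, …; only kets whose every factor amplitude is nonzero survive.
|00⟩: (-0.9328)(-0.372) = 0.347
|01⟩: (-0.9328)(0.2196 + 0.9019i) = (-0.2048 - 0.8413i)
|10⟩: (-0.2667 + 0.2423i)(-0.372) = (0.09921 - 0.09014i)
|11⟩: (-0.2667 + 0.2423i)(0.2196 + 0.9019i) = (-0.2771 - 0.1873i)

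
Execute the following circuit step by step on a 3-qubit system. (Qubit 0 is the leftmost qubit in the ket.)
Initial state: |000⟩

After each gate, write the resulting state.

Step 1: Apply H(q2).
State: 1/√2|000⟩ + 1/√2|001⟩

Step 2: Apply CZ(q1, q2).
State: 1/√2|000⟩ + 1/√2|001⟩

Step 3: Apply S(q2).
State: 1/√2|000⟩ + (1/√2)i|001⟩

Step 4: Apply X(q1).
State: 1/√2|010⟩ + (1/√2)i|011⟩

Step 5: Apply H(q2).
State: (1/2 + (1/2)i)|010⟩ + (1/2 - (1/2)i)|011⟩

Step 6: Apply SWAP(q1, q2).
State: (1/2 + (1/2)i)|001⟩ + (1/2 - (1/2)i)|011⟩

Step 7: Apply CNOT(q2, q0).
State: (1/2 + (1/2)i)|101⟩ + (1/2 - (1/2)i)|111⟩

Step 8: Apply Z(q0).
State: (-1/2 - (1/2)i)|101⟩ + (-1/2 + (1/2)i)|111⟩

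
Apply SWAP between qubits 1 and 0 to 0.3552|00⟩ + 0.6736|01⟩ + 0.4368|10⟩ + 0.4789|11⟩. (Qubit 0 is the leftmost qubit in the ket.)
0.3552|00⟩ + 0.4368|01⟩ + 0.6736|10⟩ + 0.4789|11⟩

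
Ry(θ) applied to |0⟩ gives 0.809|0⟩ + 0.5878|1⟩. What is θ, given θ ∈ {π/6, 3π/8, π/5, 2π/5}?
2π/5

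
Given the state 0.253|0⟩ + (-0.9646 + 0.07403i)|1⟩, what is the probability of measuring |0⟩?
0.06401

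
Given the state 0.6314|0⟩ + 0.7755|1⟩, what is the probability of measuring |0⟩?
0.3987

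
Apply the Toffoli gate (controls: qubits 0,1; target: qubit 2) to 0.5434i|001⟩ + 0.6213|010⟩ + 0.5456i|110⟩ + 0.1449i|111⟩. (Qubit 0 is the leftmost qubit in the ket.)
0.5434i|001⟩ + 0.6213|010⟩ + 0.1449i|110⟩ + 0.5456i|111⟩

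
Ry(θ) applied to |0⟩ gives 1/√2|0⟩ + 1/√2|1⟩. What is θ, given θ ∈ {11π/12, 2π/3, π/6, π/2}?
π/2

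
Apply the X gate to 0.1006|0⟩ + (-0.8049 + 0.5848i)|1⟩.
(-0.8049 + 0.5848i)|0⟩ + 0.1006|1⟩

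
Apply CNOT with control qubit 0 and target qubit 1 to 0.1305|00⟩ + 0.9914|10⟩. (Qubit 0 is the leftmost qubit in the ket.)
0.1305|00⟩ + 0.9914|11⟩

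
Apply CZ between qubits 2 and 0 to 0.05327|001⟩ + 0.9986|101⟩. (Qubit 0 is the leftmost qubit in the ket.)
0.05327|001⟩ - 0.9986|101⟩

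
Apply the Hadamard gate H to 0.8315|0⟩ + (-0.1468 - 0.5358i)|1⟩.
(0.4842 - 0.3789i)|0⟩ + (0.6918 + 0.3789i)|1⟩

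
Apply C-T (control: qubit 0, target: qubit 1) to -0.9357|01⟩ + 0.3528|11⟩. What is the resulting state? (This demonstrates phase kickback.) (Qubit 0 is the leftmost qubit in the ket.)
-0.9357|01⟩ + (0.2495 + 0.2495i)|11⟩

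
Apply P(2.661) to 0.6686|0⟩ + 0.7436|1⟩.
0.6686|0⟩ + (-0.6594 + 0.3438i)|1⟩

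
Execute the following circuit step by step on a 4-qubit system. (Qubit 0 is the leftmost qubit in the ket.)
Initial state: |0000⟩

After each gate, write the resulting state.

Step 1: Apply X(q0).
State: |1000⟩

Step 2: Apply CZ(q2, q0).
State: |1000⟩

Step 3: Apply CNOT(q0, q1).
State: |1100⟩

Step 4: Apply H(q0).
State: 1/√2|0100⟩ - 1/√2|1100⟩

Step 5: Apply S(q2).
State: 1/√2|0100⟩ - 1/√2|1100⟩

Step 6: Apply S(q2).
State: 1/√2|0100⟩ - 1/√2|1100⟩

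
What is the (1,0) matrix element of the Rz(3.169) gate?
0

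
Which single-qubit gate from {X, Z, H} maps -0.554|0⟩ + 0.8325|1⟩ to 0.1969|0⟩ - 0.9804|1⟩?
H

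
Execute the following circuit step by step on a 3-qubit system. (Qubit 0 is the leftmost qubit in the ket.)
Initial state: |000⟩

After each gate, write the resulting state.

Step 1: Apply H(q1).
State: 1/√2|000⟩ + 1/√2|010⟩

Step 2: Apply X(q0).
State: 1/√2|100⟩ + 1/√2|110⟩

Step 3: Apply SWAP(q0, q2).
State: 1/√2|001⟩ + 1/√2|011⟩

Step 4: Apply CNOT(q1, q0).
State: 1/√2|001⟩ + 1/√2|111⟩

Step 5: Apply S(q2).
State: (1/√2)i|001⟩ + (1/√2)i|111⟩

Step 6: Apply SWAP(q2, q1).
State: (1/√2)i|010⟩ + (1/√2)i|111⟩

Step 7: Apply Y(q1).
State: 1/√2|000⟩ + 1/√2|101⟩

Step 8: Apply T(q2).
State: 1/√2|000⟩ + (1/2 + (1/2)i)|101⟩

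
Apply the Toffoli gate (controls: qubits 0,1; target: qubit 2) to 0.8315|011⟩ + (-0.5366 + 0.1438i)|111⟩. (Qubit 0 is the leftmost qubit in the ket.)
0.8315|011⟩ + (-0.5366 + 0.1438i)|110⟩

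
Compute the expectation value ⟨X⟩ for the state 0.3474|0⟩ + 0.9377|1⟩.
0.6515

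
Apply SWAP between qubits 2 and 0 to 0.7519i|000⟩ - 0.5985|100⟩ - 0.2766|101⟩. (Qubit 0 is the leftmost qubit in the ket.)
0.7519i|000⟩ - 0.5985|001⟩ - 0.2766|101⟩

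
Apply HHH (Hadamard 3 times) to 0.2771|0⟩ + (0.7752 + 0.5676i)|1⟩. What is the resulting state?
(0.7441 + 0.4014i)|0⟩ + (-0.3522 - 0.4014i)|1⟩

H² = I, so H^3 = H: a single Hadamard. With (a, b) = (0.2771, (0.7752 + 0.5676i)), H gives ((a + b)/√2, (a − b)/√2) = ((0.7441 + 0.4014i), (-0.3522 - 0.4014i)).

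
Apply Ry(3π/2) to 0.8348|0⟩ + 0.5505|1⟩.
-0.9796|0⟩ + 0.201|1⟩

Ry(3π/2) = [[cos(θ/2), −sin(θ/2)], [sin(θ/2), cos(θ/2)]]; θ = 3π/2, cos(θ/2) ≈ -0.707107, sin(θ/2) ≈ 0.707107.
With a = amp(|0⟩) = 0.8348 and b = amp(|1⟩) = 0.5505:
new amp(|0⟩) = (-0.707107)·a + (-0.707107)·b = -0.9796
new amp(|1⟩) = (0.707107)·a + (-0.707107)·b = 0.201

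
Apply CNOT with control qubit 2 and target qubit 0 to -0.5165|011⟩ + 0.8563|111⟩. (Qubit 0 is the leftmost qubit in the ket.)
0.8563|011⟩ - 0.5165|111⟩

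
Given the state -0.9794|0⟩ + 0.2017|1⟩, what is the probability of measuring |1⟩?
0.04068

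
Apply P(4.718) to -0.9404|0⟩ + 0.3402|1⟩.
-0.9404|0⟩ + (0.001909 - 0.3402i)|1⟩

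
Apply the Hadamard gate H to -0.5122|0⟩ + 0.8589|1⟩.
0.2452|0⟩ - 0.9695|1⟩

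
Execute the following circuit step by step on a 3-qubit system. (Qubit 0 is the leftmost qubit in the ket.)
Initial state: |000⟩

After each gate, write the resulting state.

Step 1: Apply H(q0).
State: 1/√2|000⟩ + 1/√2|100⟩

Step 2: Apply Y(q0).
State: -(1/√2)i|000⟩ + (1/√2)i|100⟩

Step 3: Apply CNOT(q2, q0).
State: -(1/√2)i|000⟩ + (1/√2)i|100⟩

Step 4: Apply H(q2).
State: -(1/2)i|000⟩ - (1/2)i|001⟩ + (1/2)i|100⟩ + (1/2)i|101⟩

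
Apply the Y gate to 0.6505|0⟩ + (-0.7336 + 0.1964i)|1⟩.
(0.1964 + 0.7336i)|0⟩ + 0.6505i|1⟩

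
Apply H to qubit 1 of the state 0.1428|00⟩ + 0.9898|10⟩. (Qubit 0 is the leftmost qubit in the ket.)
0.101|00⟩ + 0.101|01⟩ + 0.6999|10⟩ + 0.6999|11⟩

H on qubit 1 mixes each pair of kets that differ only in qubit 1: amplitudes (a, b) of (|…0…⟩, |…1…⟩) become ((a + b)/√2, (a − b)/√2). Kets absent from the input have amplitude 0.
(|00⟩, |01⟩): (a, b) = (0.1428, 0) → (0.101, 0.101)
(|10⟩, |11⟩): (a, b) = (0.9898, 0) → (0.6999, 0.6999)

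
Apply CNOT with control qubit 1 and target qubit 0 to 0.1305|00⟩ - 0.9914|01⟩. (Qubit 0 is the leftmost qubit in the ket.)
0.1305|00⟩ - 0.9914|11⟩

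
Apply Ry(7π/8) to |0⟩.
0.1951|0⟩ + 0.9808|1⟩

Ry(7π/8) = [[cos(θ/2), −sin(θ/2)], [sin(θ/2), cos(θ/2)]]; θ = 7π/8, cos(θ/2) ≈ 0.19509, sin(θ/2) ≈ 0.980785.
With a = amp(|0⟩) = 1 and b = amp(|1⟩) = 0:
new amp(|0⟩) = (0.19509)·a + (-0.980785)·b = 0.1951
new amp(|1⟩) = (0.980785)·a + (0.19509)·b = 0.9808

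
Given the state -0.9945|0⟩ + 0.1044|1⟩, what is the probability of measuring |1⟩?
0.0109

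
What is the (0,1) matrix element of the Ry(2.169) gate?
-0.8841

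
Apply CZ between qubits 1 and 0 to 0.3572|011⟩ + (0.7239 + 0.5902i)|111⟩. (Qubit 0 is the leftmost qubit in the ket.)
0.3572|011⟩ + (-0.7239 - 0.5902i)|111⟩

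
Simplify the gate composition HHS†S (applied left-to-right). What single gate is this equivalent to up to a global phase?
I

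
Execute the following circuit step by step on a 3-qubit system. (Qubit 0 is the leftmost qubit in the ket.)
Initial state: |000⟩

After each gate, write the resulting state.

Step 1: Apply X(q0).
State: |100⟩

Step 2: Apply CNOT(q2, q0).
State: |100⟩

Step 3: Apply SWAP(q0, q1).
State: |010⟩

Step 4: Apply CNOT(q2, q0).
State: |010⟩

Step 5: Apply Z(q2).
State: |010⟩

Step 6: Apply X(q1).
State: |000⟩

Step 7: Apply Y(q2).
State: i|001⟩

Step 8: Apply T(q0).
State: i|001⟩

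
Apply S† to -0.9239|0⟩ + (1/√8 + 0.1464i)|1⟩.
-0.9239|0⟩ + (0.1464 - (1/√8)i)|1⟩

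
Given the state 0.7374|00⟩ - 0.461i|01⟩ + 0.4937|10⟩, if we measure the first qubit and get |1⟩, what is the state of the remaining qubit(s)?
|0⟩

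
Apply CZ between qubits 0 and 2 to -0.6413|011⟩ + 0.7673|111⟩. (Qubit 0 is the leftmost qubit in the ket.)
-0.6413|011⟩ - 0.7673|111⟩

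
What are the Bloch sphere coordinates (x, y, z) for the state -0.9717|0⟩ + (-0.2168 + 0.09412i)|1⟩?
(0.4213, -0.1829, 0.8883)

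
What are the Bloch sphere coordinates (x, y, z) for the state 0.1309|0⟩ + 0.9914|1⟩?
(0.2595, 0, -0.9657)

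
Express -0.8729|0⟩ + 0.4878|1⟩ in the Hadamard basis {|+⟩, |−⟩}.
-0.2723|+⟩ - 0.9622|−⟩

With |ψ⟩ = α|0⟩ + β|1⟩, the Hadamard-basis coefficients are ⟨+|ψ⟩ = (α + β)/√2 and ⟨−|ψ⟩ = (α − β)/√2.
Here α = -0.8729, β = 0.4878: (α + β)/√2 = -0.2723, (α − β)/√2 = -0.9622.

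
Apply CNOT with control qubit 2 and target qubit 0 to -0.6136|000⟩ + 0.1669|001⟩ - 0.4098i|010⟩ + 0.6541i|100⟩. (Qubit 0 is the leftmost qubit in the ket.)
-0.6136|000⟩ - 0.4098i|010⟩ + 0.6541i|100⟩ + 0.1669|101⟩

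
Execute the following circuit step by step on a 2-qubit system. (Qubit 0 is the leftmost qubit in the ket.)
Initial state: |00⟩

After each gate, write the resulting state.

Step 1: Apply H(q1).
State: 1/√2|00⟩ + 1/√2|01⟩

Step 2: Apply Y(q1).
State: -(1/√2)i|00⟩ + (1/√2)i|01⟩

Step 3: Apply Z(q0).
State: -(1/√2)i|00⟩ + (1/√2)i|01⟩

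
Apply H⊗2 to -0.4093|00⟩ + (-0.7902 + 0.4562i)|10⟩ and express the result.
(-0.5998 + 0.2281i)|00⟩ + (-0.5998 + 0.2281i)|01⟩ + (0.1905 - 0.2281i)|10⟩ + (0.1905 - 0.2281i)|11⟩

H⊗2 gives amp(|y⟩) = (1/2) Σ_x (−1)^(x·y) amp(|x⟩), where x·y is the number of positions in which both x and y have a 1.
|00⟩: (-0.4093 + (-0.7902 + 0.4562i))/2 = (-0.5998 + 0.2281i)
|01⟩: (-0.4093 + (-0.7902 + 0.4562i))/2 = (-0.5998 + 0.2281i)
|10⟩: (-0.4093 - (-0.7902 + 0.4562i))/2 = (0.1905 - 0.2281i)
|11⟩: (-0.4093 - (-0.7902 + 0.4562i))/2 = (0.1905 - 0.2281i)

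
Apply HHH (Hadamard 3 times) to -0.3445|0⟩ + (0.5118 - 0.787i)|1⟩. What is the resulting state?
(0.1183 - 0.5565i)|0⟩ + (-0.6055 + 0.5565i)|1⟩

H² = I, so H^3 = H: a single Hadamard. With (a, b) = (-0.3445, (0.5118 - 0.787i)), H gives ((a + b)/√2, (a − b)/√2) = ((0.1183 - 0.5565i), (-0.6055 + 0.5565i)).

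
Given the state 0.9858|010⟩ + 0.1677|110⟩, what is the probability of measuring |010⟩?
0.9718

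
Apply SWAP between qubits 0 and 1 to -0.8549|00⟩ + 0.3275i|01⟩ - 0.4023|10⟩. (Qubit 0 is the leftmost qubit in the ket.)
-0.8549|00⟩ - 0.4023|01⟩ + 0.3275i|10⟩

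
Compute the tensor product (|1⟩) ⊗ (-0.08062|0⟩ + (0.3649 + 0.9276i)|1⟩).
-0.08062|10⟩ + (0.3649 + 0.9276i)|11⟩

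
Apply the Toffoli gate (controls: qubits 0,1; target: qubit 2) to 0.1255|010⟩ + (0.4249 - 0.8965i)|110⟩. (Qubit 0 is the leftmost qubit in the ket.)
0.1255|010⟩ + (0.4249 - 0.8965i)|111⟩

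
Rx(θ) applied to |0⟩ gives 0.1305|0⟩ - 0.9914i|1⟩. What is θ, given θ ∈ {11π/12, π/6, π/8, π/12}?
11π/12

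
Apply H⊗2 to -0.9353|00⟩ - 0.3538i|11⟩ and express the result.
(-0.4677 - 0.1769i)|00⟩ + (-0.4677 + 0.1769i)|01⟩ + (-0.4677 + 0.1769i)|10⟩ + (-0.4677 - 0.1769i)|11⟩

H⊗2 gives amp(|y⟩) = (1/2) Σ_x (−1)^(x·y) amp(|x⟩), where x·y is the number of positions in which both x and y have a 1.
|00⟩: (-0.9353 - 0.3538i)/2 = (-0.4677 - 0.1769i)
|01⟩: (-0.9353 + 0.3538i)/2 = (-0.4677 + 0.1769i)
|10⟩: (-0.9353 + 0.3538i)/2 = (-0.4677 + 0.1769i)
|11⟩: (-0.9353 - 0.3538i)/2 = (-0.4677 - 0.1769i)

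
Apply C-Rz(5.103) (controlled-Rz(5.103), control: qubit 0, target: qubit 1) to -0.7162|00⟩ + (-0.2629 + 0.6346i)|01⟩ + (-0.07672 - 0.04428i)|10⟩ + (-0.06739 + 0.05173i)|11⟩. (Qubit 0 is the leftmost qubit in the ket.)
-0.7162|00⟩ + (-0.2629 + 0.6346i)|01⟩ + (0.03911 + 0.07948i)|10⟩ + (0.02721 - 0.08048i)|11⟩

C-Rz(5.103) leaves the control-|0⟩ kets |00⟩, |01⟩ unchanged and applies Rz(5.103) to qubit 1 on the control-|1⟩ pair (|10⟩, |11⟩).
Rz(5.103) = [[e^(−iθ/2), 0], [0, e^(iθ/2)]] with e^(±iθ/2) = cos(θ/2) ± i·sin(θ/2); θ = 5.103, cos(θ/2) ≈ -0.830889, sin(θ/2) ≈ 0.556438.
With a = amp(|10⟩) = (-0.07672 - 0.04428i) and b = amp(|11⟩) = (-0.06739 + 0.05173i):
new amp(|10⟩) = (-0.830889 - 0.556438i)·a = (0.03911 + 0.07948i)
new amp(|11⟩) = (-0.830889 + 0.556438i)·b = (0.02721 - 0.08048i)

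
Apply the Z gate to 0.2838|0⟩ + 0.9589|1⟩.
0.2838|0⟩ - 0.9589|1⟩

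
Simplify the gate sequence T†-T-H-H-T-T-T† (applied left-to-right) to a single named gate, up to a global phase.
T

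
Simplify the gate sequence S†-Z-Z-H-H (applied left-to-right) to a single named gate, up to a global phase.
S†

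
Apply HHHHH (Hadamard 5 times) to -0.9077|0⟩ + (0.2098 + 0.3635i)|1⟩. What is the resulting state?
(-0.4935 + 0.257i)|0⟩ + (-0.7902 - 0.257i)|1⟩

H² = I, so H^5 = H: a single Hadamard. With (a, b) = (-0.9077, (0.2098 + 0.3635i)), H gives ((a + b)/√2, (a − b)/√2) = ((-0.4935 + 0.257i), (-0.7902 - 0.257i)).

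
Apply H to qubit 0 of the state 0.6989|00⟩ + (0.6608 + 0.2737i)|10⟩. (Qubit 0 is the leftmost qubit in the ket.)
(0.9615 + 0.1935i)|00⟩ + (0.02694 - 0.1935i)|10⟩

H on qubit 0 mixes each pair of kets that differ only in qubit 0: amplitudes (a, b) of (|…0…⟩, |…1…⟩) become ((a + b)/√2, (a − b)/√2). Kets absent from the input have amplitude 0.
(|00⟩, |10⟩): (a, b) = (0.6989, (0.6608 + 0.2737i)) → ((0.9615 + 0.1935i), (0.02694 - 0.1935i))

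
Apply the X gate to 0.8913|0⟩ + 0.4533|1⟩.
0.4533|0⟩ + 0.8913|1⟩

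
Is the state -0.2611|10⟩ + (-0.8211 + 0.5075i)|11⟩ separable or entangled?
Separable

Writing the state as a|00⟩ + b|01⟩ + c|10⟩ + d|11⟩, it is a product state iff ad − bc = 0.
Here (a, b, c, d) = (0, 0, -0.2611, (-0.8211 + 0.5075i)): ad − bc = (0)(-0.8211 + 0.5075i) − (0)(-0.2611) = 0, so the state is separable.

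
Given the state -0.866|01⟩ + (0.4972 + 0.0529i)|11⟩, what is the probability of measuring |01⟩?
0.75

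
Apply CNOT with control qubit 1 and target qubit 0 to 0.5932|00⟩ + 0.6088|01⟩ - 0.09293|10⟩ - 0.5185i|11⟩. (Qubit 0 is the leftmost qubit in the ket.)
0.5932|00⟩ - 0.5185i|01⟩ - 0.09293|10⟩ + 0.6088|11⟩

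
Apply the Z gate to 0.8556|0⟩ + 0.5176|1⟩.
0.8556|0⟩ - 0.5176|1⟩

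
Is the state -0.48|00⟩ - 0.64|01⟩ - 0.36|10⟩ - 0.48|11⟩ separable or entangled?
Separable

Writing the state as a|00⟩ + b|01⟩ + c|10⟩ + d|11⟩, it is a product state iff ad − bc = 0.
Here (a, b, c, d) = (-0.48, -0.64, -0.36, -0.48): ad − bc = (-0.48)(-0.48) − (-0.64)(-0.36) = 0, so the state is separable.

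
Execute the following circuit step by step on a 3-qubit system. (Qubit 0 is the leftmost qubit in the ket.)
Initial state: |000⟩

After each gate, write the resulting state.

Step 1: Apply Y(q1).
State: i|010⟩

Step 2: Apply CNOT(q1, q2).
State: i|011⟩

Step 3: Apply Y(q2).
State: |010⟩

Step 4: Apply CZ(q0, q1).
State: |010⟩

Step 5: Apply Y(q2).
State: i|011⟩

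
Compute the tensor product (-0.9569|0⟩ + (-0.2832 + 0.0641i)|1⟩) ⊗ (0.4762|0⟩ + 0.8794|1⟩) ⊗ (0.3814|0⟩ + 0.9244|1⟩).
-0.1738|000⟩ - 0.4212|001⟩ - 0.3209|010⟩ - 0.7779|011⟩ + (-0.05144 + 0.01164i)|100⟩ + (-0.1247 + 0.02822i)|101⟩ + (-0.09499 + 0.0215i)|110⟩ + (-0.2302 + 0.05211i)|111⟩

amp(|b₁b₂…⟩) = product of the factor amplitudes for bits b₁, b₂, …; only kets whose every factor amplitude is nonzero survive.
|000⟩: (-0.9569)(0.4762)(0.3814) = -0.1738
|001⟩: (-0.9569)(0.4762)(0.9244) = -0.4212
|010⟩: (-0.9569)(0.8794)(0.3814) = -0.3209
|011⟩: (-0.9569)(0.8794)(0.9244) = -0.7779
|100⟩: (-0.2832 + 0.0641i)(0.4762)(0.3814) = (-0.05144 + 0.01164i)
|101⟩: (-0.2832 + 0.0641i)(0.4762)(0.9244) = (-0.1247 + 0.02822i)
|110⟩: (-0.2832 + 0.0641i)(0.8794)(0.3814) = (-0.09499 + 0.0215i)
|111⟩: (-0.2832 + 0.0641i)(0.8794)(0.9244) = (-0.2302 + 0.05211i)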